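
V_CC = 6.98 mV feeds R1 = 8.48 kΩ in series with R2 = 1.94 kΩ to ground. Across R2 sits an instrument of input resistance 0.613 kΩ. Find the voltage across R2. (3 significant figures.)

The load sits in parallel with R2, giving an effective lower resistance R2' = R2·R_L/(R2+R_L) = 0.4658 kΩ.
Then V_out = V_CC · R2'/(R1 + R2') = 6.98 × 0.4658/8.946 = 0.3635 mV.
(Unloaded it would be 1.30 mV; the load pulls it down.)

V_out ≈ 0.363 mV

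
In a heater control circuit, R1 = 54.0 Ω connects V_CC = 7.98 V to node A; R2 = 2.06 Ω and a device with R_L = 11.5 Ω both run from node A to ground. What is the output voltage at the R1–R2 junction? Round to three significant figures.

The load sits in parallel with R2, giving an effective lower resistance R2' = R2·R_L/(R2+R_L) = 1.747 Ω.
Then V_out = V_CC · R2'/(R1 + R2') = 7.98 × 1.747/55.75 = 0.2501 V.

V_out ≈ 0.250 V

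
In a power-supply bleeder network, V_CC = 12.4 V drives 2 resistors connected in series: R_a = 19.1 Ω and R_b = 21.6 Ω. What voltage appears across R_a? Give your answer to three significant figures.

ΣR = 19.1 + 21.6 = 40.70 Ω.
By the voltage-divider rule, V = 12.4 × 19.10/40.70 = 5.819 V.

V ≈ 5.82 V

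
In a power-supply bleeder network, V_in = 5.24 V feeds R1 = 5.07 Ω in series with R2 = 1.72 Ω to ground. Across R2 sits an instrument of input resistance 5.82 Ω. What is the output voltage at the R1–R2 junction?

V_out ≈ 1.09 V

First combine the lower leg with the load: R2 ‖ R_L = 1.328 Ω.
Then V_out = V_in · R2'/(R1 + R2') = 5.24 × 1.328/6.398 = 1.087 V.
(Unloaded it would be 1.33 V; the load pulls it down.)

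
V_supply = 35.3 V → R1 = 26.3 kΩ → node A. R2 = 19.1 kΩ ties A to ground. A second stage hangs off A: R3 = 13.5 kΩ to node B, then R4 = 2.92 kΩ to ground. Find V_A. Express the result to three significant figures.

Node A sees R2 in parallel with the series input of stage 2, R3 + R4 = 16.42 kΩ.
Effective lower resistance at A: R2 ‖ 16.42 = 8.829 kΩ.
V_A = 35.3 × 8.829/(26.3 + 8.829) = 8.872 V.

V_A ≈ 8.87 V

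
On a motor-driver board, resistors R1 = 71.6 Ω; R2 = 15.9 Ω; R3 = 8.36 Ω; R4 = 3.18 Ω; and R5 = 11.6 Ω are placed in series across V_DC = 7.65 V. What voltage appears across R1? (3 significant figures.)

V ≈ 4.95 V

Series total: ΣR = 71.6 + 15.9 + 8.36 + 3.18 + 11.6 = 110.6 Ω.
Voltage divider: V = V_DC · (71.60 / 110.6) = 7.65 × 0.6471 = 4.951 V.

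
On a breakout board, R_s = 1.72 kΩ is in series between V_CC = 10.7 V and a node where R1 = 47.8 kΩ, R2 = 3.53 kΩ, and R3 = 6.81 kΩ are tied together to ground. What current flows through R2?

I ≈ 1.71 mA

Equivalent of the parallel group: R_p = 2.217 kΩ.
V_A by voltage divider: V_A = 10.7 × 2.217/(1.72 + 2.217) = 6.025 V.
I(R2) = V_A / R2 = 6.025/3.53 = 1.707 mA.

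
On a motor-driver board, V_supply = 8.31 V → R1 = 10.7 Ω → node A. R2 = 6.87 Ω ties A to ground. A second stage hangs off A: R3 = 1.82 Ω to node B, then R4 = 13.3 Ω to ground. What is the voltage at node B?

V_B ≈ 2.24 V

Looking into the second stage from A: R3 + R4 = 15.12 Ω appears in parallel with R2.
Effective lower resistance at A: R2 ‖ 15.12 = 4.724 Ω.
So V_A = 8.31 × 0.3063 = 2.545 V.
Stage 2 is unloaded, so V_B = V_A · R4/(R3+R4) = 2.545 × 13.3/15.12 = 2.239 V.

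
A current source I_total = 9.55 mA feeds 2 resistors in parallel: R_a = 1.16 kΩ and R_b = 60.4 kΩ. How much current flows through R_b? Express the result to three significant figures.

I ≈ 0.180 mA

Two-branch current divider: I_k = I_total · R_other/(R_1 + R_2).
So I = 9.55 × 1.16/61.56 = 0.1800 mA.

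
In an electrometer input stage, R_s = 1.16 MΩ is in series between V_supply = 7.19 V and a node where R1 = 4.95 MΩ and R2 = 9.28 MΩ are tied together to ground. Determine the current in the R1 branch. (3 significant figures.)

I ≈ 1.07 µA

Combine the parallel branches: R_p = (1/4.95 + 1/9.28)⁻¹ = 3.228 MΩ.
V_A by voltage divider: V_A = 7.19 × 3.228/(1.16 + 3.228) = 5.289 V.
Branch current I = V_A/R1 = 5.289/4.95 = 1.069 µA.
(Equivalently: I_total = 1.639 µA, then current-divider fraction G_k/ΣG = 0.6521.)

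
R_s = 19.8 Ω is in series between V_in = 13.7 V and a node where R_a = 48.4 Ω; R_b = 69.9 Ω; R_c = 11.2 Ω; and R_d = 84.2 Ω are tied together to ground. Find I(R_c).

I ≈ 0.331 A

Equivalent of the parallel group: R_p = 7.346 Ω.
V_A = 13.7 × 7.346/27.15 = 3.707 V.
I(R_c) = V_A / R_c = 3.707/11.2 = 0.3310 A.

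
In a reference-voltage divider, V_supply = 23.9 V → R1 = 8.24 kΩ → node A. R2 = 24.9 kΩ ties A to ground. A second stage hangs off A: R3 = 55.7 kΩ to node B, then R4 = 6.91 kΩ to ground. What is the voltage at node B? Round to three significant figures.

Looking into the second stage from A: R3 + R4 = 62.61 kΩ appears in parallel with R2.
Effective lower resistance at A: R2 ‖ 62.61 = 17.81 kΩ.
V_A = 23.9 × 17.81/(8.24 + 17.81) = 16.34 V.
Then the unloaded second divider: V_B = V_A × R4/(R3+R4) = 16.34 × 0.1104 = 1.804 V.

V_B ≈ 1.80 V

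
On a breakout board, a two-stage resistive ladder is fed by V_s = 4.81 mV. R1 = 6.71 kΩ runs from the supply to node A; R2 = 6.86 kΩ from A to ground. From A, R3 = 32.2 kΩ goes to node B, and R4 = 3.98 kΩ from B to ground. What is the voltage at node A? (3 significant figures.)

Looking into the second stage from A: R3 + R4 = 36.18 kΩ appears in parallel with R2.
R2 ‖ (R3+R4) = 5.767 kΩ.
So V_A = 4.81 × 0.4622 = 2.223 mV.

V_A ≈ 2.22 mV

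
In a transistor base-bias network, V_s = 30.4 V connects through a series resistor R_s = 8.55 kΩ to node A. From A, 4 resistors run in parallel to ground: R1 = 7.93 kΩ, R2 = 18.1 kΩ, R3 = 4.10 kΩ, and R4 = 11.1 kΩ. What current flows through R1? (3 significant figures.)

I ≈ 0.709 mA

Equivalent of the parallel group: R_p = 1.940 kΩ.
V_A = 30.4 × 1.940/10.49 = 5.623 V.
Branch current I = V_A/R1 = 5.623/7.93 = 0.7091 mA.
(Check via current divider: I_total = 2.898 mA; share G_k/ΣG = 0.2447 → same result.)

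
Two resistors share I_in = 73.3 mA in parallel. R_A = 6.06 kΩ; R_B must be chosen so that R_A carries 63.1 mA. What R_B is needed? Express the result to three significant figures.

R_B ≈ 37.5 kΩ

In a two-way split, I_A/I_in = R_B/(R_A + R_B).
63.1/73.3 = R_B/(R_A + R_B) → R_B = R_A · (0.8608)/(1 − 0.8608) = 6.06 × 6.186 = 37.49 kΩ.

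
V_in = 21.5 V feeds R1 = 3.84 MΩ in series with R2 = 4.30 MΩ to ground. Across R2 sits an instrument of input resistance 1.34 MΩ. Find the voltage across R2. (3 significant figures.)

R2 ‖ R_L = (4.30 × 1.34)/(4.30 + 1.34) = 1.022 MΩ.
Voltage divider with the loaded lower leg: V_out = 21.5 × 1.022/(3.84 + 1.022) = 21.5 × 0.2101 = 4.518 V.
(Unloaded it would be 11.4 V; the load pulls it down.)

V_out ≈ 4.52 V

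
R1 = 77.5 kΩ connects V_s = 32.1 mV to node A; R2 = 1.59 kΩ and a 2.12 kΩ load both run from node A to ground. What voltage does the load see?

V_out ≈ 0.372 mV

R2 ‖ R_L = (1.59 × 2.12)/(1.59 + 2.12) = 0.9086 kΩ.
Then V_out = V_s · R2'/(R1 + R2') = 32.1 × 0.9086/78.41 = 0.3720 mV.
(Unloaded it would be 0.645 mV; the load pulls it down.)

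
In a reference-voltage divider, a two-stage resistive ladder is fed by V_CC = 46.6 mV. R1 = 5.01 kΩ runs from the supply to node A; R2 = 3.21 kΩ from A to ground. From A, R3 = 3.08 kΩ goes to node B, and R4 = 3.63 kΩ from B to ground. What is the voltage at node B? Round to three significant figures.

V_B ≈ 7.62 mV

Node A sees R2 in parallel with the series input of stage 2, R3 + R4 = 6.710 kΩ.
Effective lower resistance at A: R2 ‖ 6.710 = 2.171 kΩ.
V_A = 46.6 × 2.171/(5.01 + 2.171) = 14.09 mV.
V_B = V_A × 0.5410 = 7.622 mV.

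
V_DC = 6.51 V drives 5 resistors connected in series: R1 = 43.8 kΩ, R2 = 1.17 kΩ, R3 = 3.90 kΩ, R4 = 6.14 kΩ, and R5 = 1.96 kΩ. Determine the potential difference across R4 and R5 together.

ΣR = 43.8 + 1.17 + 3.90 + 6.14 + 1.96 = 56.97 kΩ.
R_{R4..R5} = 6.14 + 1.96 = 8.100 kΩ.
V = V_DC · R/ΣR = 6.51 × 0.1422 = 0.9256 V.

V ≈ 0.926 V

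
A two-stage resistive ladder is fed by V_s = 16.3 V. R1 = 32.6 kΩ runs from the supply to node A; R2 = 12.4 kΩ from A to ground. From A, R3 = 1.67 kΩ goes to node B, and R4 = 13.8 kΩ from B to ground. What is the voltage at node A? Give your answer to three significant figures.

Looking into the second stage from A: R3 + R4 = 15.47 kΩ appears in parallel with R2.
Effective lower resistance at A: R2 ‖ 15.47 = 6.883 kΩ.
First divider: V_A = V_s · 6.883/(32.6 + 6.883) = 2.842 V.

V_A ≈ 2.84 V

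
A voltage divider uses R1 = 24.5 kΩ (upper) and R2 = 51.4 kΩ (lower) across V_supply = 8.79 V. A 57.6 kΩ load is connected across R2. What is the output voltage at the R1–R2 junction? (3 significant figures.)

First combine the lower leg with the load: R2 ‖ R_L = 27.16 kΩ.
Now apply the divider: V_out = 8.79 × 0.5258 = 4.621 V.

V_out ≈ 4.62 V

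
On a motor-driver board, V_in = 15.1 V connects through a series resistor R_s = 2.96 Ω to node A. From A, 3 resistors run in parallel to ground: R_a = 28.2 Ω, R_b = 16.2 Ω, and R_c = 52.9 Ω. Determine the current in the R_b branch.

I ≈ 0.694 A

Equivalent of the parallel group: R_p = 8.614 Ω.
Node voltage V_A = V_in · R_p/(R_s + R_p) = 15.1 × 0.7442 = 11.24 V.
Branch current I = V_A/R_b = 11.24/16.2 = 0.6937 A.
(Equivalently: I_total = 1.305 A, then current-divider fraction G_k/ΣG = 0.5317.)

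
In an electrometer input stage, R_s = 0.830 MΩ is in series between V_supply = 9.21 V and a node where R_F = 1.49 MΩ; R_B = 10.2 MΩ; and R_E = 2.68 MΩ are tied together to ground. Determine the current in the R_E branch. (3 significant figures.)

I ≈ 1.76 µA

Equivalent of the parallel group: R_p = 0.8754 MΩ.
V_A by voltage divider: V_A = 9.21 × 0.8754/(0.830 + 0.8754) = 4.728 V.
Branch current I = V_A/R_E = 4.728/2.68 = 1.764 µA.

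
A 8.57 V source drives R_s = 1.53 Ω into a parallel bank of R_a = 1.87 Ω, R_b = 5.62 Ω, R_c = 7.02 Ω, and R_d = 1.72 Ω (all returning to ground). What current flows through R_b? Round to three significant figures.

I ≈ 0.477 A

Combine the parallel branches: R_p = (1/1.87 + 1/5.62 + 1/7.02 + 1/1.72)⁻¹ = 0.6961 Ω.
Node voltage V_A = V_CC · R_p/(R_s + R_p) = 8.57 × 0.3127 = 2.680 V.
Branch current I = V_A/R_b = 2.680/5.62 = 0.4768 A.
(Equivalently: I_total = 3.850 A, then current-divider fraction G_k/ΣG = 0.1239.)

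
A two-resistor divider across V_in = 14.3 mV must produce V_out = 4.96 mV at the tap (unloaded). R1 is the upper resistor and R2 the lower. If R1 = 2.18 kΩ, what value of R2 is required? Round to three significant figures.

Required fraction k = V_out/V_in = 0.3469.
R2 = R1 · 0.3469/(1 − 0.3469) = 1.158 kΩ.

R2 ≈ 1.16 kΩ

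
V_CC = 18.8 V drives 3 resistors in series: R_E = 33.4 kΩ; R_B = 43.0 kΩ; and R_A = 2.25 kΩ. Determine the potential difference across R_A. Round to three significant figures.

V ≈ 0.538 V

Total series resistance ΣR = 33.4 + 43.0 + 2.25 = 78.65 kΩ.
By the voltage-divider rule, V = 18.8 × 2.250/78.65 = 0.5378 V.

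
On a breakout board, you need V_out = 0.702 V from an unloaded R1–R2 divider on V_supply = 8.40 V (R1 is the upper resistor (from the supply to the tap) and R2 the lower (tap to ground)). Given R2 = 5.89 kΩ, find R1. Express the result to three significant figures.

R1 ≈ 64.6 kΩ

V_out/V_supply = R2/(R1+R2) = 0.08357.
So R1 = R2 · (V_supply/V_out − 1) = 5.89 × (8.40/0.702 − 1) = 5.89 × 10.97 = 64.59 kΩ.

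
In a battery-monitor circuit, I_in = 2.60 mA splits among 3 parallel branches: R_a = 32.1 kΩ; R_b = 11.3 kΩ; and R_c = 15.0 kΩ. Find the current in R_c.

ΣG = 1/32.1 + 1/11.3 + 1/15.0 = 0.1863.
R_c takes the fraction G_k/ΣG = 0.06667/0.1863 = 0.3578, so I = 2.60 × 0.3578 = 0.9303 mA.

I ≈ 0.930 mA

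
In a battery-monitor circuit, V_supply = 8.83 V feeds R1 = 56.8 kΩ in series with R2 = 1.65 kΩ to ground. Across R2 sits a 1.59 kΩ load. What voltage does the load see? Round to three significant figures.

V_out ≈ 0.124 V

First combine the lower leg with the load: R2 ‖ R_L = 0.8097 kΩ.
Voltage divider with the loaded lower leg: V_out = 8.83 × 0.8097/(56.8 + 0.8097) = 8.83 × 0.01406 = 0.1241 V.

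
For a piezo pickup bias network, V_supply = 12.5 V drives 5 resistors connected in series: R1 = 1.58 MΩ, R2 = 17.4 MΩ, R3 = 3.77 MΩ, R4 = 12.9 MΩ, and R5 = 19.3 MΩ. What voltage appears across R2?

V ≈ 3.96 V

Series total: ΣR = 1.58 + 17.4 + 3.77 + 12.9 + 19.3 = 54.95 MΩ.
By the voltage-divider rule, V = 12.5 × 17.40/54.95 = 3.958 V.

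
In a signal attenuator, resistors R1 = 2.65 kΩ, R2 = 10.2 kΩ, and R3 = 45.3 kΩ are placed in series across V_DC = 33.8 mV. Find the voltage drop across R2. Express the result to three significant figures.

ΣR = 2.65 + 10.2 + 45.3 = 58.15 kΩ.
Voltage divider: V = V_DC · (10.20 / 58.15) = 33.8 × 0.1754 = 5.929 mV.

V ≈ 5.93 mV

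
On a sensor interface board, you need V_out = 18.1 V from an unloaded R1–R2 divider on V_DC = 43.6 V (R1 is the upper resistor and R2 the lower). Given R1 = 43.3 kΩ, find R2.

R2 ≈ 30.7 kΩ

V_out/V_DC = R2/(R1+R2) = 0.4151.
Rearranging, R2 = R1·k/(1−k) = 43.3 × 0.7098 = 30.73 kΩ.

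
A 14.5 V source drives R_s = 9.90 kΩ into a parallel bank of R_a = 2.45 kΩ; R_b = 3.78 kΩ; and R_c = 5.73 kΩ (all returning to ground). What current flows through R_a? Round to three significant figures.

Equivalent of the parallel group: R_p = 1.180 kΩ.
V_A by voltage divider: V_A = 14.5 × 1.180/(9.90 + 1.180) = 1.545 V.
Branch current I = V_A/R_a = 1.545/2.45 = 0.6304 mA.

I ≈ 0.630 mA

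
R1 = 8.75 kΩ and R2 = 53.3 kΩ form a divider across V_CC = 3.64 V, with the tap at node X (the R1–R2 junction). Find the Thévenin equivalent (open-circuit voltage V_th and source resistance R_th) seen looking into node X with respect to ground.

V_th ≈ 3.13 V, R_th ≈ 7.52 kΩ

Open-circuit (no load on X): V_th = V_CC · R2/(R1 + R2) = 3.64 × 53.3/(8.750 + 53.3) = 3.127 V.
With V_CC suppressed (replaced by a short), R_th = R1 ‖ R2 = (8.750 × 53.3)/(8.750 + 53.3) = 7.516 kΩ.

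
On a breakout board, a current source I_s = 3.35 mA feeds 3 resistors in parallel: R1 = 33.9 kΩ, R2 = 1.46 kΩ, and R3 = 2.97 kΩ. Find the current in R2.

I ≈ 2.18 mA

Conductances: ΣG = 1/33.9 + 1/1.46 + 1/2.97 = 1.051 (1/kΩ).
Current divider: I(R2) = I_s · G_k/ΣG = 3.35 × (0.6849/1.051) = 3.35 × 0.6516 = 2.183 mA.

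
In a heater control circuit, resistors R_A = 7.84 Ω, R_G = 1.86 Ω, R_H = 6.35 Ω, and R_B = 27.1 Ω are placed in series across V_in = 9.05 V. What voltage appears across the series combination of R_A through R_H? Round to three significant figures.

Series total: ΣR = 7.84 + 1.86 + 6.35 + 27.1 = 43.15 Ω.
R_{R_A..R_H} = 7.84 + 1.86 + 6.35 = 16.05 Ω.
V = V_in · R/ΣR = 9.05 × 0.3720 = 3.366 V.

V ≈ 3.37 V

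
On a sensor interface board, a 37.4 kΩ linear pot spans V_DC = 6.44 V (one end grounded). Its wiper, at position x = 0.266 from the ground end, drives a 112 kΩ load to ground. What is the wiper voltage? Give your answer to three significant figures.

Lower segment x·R_p = 9.948 kΩ; upper segment (1−x)·R_p = 27.45 kΩ.
Lower segment in parallel with the load: 9.948 ‖ 112 = 9.137 kΩ.
Loaded-divider output: V_out = 6.44 × 0.2497 = 1.608 V.

V_out ≈ 1.61 V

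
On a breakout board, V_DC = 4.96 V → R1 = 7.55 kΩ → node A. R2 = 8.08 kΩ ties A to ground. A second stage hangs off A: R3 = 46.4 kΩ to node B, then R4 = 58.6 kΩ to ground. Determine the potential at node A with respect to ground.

Node A sees R2 in parallel with the series input of stage 2, R3 + R4 = 105.0 kΩ.
R2 ‖ (R3+R4) = 7.503 kΩ.
First divider: V_A = V_DC · 7.503/(7.55 + 7.503) = 2.472 V.

V_A ≈ 2.47 V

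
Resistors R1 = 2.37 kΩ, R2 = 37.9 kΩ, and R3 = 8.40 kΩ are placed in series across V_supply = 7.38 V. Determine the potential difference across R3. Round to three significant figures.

Series total: ΣR = 2.37 + 37.9 + 8.40 = 48.67 kΩ.
V = V_supply · R/ΣR = 7.38 × 0.1726 = 1.274 V.

V ≈ 1.27 V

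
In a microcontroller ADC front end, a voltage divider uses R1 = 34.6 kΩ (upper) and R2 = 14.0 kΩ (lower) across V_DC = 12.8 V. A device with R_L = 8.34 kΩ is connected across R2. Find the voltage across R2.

First combine the lower leg with the load: R2 ‖ R_L = 5.226 kΩ.
Now apply the divider: V_out = 12.8 × 0.1312 = 1.680 V.

V_out ≈ 1.68 V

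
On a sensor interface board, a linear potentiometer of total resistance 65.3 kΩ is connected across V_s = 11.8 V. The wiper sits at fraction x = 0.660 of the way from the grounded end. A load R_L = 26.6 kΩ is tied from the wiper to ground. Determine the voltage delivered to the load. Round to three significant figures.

V_out ≈ 5.02 V

The pot divides into 22.20 kΩ above the wiper and 43.10 kΩ below.
(x·R_p) ‖ R_L = 16.45 kΩ.
V_out = 11.8 × 16.45/(22.20 + 16.45) = 5.022 V.
(Unloaded: V_out = x·V_s = 7.79 V.)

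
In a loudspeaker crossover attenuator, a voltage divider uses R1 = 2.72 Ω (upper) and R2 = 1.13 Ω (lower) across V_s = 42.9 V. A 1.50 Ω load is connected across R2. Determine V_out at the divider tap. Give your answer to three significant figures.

V_out ≈ 8.22 V

First combine the lower leg with the load: R2 ‖ R_L = 0.6445 Ω.
Now apply the divider: V_out = 42.9 × 0.1916 = 8.218 V.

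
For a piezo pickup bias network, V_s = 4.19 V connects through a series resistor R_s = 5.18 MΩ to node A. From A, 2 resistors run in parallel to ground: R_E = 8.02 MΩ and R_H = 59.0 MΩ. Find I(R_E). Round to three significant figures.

I ≈ 0.301 µA

Combine the parallel branches: R_p = (1/8.02 + 1/59.0)⁻¹ = 7.060 MΩ.
V_A by voltage divider: V_A = 4.19 × 7.060/(5.18 + 7.060) = 2.417 V.
Branch current I = V_A/R_E = 2.417/8.02 = 0.3013 µA.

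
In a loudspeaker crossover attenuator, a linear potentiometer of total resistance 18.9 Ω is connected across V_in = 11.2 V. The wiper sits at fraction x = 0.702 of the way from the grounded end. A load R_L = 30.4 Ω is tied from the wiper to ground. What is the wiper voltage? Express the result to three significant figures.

Lower segment x·R_p = 13.27 Ω; upper segment (1−x)·R_p = 5.632 Ω.
R_L loads the lower segment: effective lower R = 9.237 Ω.
Then V_out = V_in · 9.237/(5.632 + 9.237) = 6.958 V.
(Unloaded: V_out = x·V_in = 7.86 V.)

V_out ≈ 6.96 V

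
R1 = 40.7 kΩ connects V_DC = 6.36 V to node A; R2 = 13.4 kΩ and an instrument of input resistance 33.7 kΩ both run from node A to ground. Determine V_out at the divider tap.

The load sits in parallel with R2, giving an effective lower resistance R2' = R2·R_L/(R2+R_L) = 9.588 kΩ.
Now apply the divider: V_out = 6.36 × 0.1907 = 1.213 V.
(Unloaded it would be 1.58 V; the load pulls it down.)

V_out ≈ 1.21 V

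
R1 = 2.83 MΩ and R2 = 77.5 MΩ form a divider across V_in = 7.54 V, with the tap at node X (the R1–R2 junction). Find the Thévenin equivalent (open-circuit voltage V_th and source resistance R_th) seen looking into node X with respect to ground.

Open-circuit (no load on X): V_th = V_in · R2/(R1 + R2) = 7.54 × 77.5/(2.830 + 77.5) = 7.274 V.
Zeroing V_in shorts the top of R1 to ground, so R_th = R1 ‖ R2 = 2.730 MΩ.

V_th ≈ 7.27 V, R_th ≈ 2.73 MΩ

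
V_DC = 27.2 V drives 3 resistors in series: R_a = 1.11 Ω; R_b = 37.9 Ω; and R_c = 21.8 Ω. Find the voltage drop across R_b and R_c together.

Total series resistance ΣR = 1.11 + 37.9 + 21.8 = 60.81 Ω.
R_{R_b..R_c} = 37.9 + 21.8 = 59.70 Ω.
By the voltage-divider rule, V = 27.2 × 59.70/60.81 = 26.70 V.

V ≈ 26.7 V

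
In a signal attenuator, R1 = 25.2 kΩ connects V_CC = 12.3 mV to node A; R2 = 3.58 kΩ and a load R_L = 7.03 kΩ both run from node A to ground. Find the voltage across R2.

R2 ‖ R_L = (3.58 × 7.03)/(3.58 + 7.03) = 2.372 kΩ.
Voltage divider with the loaded lower leg: V_out = 12.3 × 2.372/(25.2 + 2.372) = 12.3 × 0.08603 = 1.058 mV.
(Unloaded it would be 1.53 mV; the load pulls it down.)

V_out ≈ 1.06 mV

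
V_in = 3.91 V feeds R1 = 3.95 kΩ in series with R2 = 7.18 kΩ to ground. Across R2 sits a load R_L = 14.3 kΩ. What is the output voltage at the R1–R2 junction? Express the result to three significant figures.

V_out ≈ 2.14 V

R2 ‖ R_L = (7.18 × 14.3)/(7.18 + 14.3) = 4.780 kΩ.
Then V_out = V_in · R2'/(R1 + R2') = 3.91 × 4.780/8.730 = 2.141 V.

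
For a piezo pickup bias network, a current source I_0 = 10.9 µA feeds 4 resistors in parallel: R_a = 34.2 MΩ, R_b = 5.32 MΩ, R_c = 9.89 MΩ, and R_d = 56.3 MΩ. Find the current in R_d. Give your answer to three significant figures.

Conductances: ΣG = 1/34.2 + 1/5.32 + 1/9.89 + 1/56.3 = 0.3361 (1/MΩ).
Current divider: I(R_d) = I_0 · G_k/ΣG = 10.9 × (0.01776/0.3361) = 10.9 × 0.05285 = 0.5761 µA.

I ≈ 0.576 µA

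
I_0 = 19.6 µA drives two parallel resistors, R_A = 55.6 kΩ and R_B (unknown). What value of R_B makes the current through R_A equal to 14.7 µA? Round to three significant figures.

R_B ≈ 167 kΩ

In a two-way split, I_A/I_0 = R_B/(R_A + R_B).
With f = 0.7500, R_B = R_A · f/(1−f) = 55.6 × 3.000 = 166.8 kΩ.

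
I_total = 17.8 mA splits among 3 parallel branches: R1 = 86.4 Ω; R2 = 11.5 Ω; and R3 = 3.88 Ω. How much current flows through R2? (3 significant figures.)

I ≈ 4.34 mA

Conductances: ΣG = 1/86.4 + 1/11.5 + 1/3.88 = 0.3563 (1/Ω).
By the current-divider rule, I = I_total · G_k/ΣG = 17.8 × 0.2441 = 4.345 mA.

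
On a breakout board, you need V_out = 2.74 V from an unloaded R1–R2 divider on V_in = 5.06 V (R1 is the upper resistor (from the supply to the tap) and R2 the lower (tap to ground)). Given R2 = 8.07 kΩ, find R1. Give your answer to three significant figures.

R1 ≈ 6.83 kΩ

Required fraction k = V_out/V_in = 0.5415.
R1 = R2·(1/k − 1) = 8.07 × 0.8467 = 6.833 kΩ.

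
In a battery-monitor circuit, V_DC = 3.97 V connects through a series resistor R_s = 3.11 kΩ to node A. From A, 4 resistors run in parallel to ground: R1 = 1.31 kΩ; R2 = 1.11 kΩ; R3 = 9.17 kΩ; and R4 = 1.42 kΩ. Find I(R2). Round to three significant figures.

I ≈ 0.411 mA

Parallel bank: R_p = 1/(1/1.31 + 1/1.11 + 1/9.17 + 1/1.42) = 0.4036 kΩ.
V_A = 3.97 × 0.4036/3.514 = 0.4561 V.
I(R2) = V_A / R2 = 0.4561/1.11 = 0.4109 mA.
(Equivalently: I_total = 1.130 mA, then current-divider fraction G_k/ΣG = 0.3636.)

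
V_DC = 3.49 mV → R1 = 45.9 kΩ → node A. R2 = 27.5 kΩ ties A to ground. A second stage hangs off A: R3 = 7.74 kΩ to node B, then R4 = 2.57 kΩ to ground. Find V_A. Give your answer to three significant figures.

V_A ≈ 0.490 mV

Looking into the second stage from A: R3 + R4 = 10.31 kΩ appears in parallel with R2.
Effective lower resistance at A: R2 ‖ 10.31 = 7.499 kΩ.
V_A = 3.49 × 7.499/(45.9 + 7.499) = 0.4901 mV.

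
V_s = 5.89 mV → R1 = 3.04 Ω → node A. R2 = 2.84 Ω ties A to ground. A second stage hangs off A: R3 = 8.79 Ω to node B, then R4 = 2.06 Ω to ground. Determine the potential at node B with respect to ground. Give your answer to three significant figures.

V_B ≈ 0.476 mV

Node A sees R2 in parallel with the series input of stage 2, R3 + R4 = 10.85 Ω.
R2 ‖ (R3+R4) = 2.251 Ω.
V_A = 5.89 × 2.251/(3.04 + 2.251) = 2.506 mV.
Then the unloaded second divider: V_B = V_A × R4/(R3+R4) = 2.506 × 0.1899 = 0.4757 mV.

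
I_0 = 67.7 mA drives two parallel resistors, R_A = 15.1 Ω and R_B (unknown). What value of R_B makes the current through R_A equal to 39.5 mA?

Two-branch current divider: I_A = I_0 · R_B/(R_A + R_B).
39.5/67.7 = R_B/(R_A + R_B) → R_B = R_A · (0.5835)/(1 − 0.5835) = 15.1 × 1.401 = 21.15 Ω.

R_B ≈ 21.2 Ω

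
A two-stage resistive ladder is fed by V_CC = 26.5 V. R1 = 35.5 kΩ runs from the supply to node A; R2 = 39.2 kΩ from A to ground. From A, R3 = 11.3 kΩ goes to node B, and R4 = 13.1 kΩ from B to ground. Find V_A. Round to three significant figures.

Node A sees R2 in parallel with the series input of stage 2, R3 + R4 = 24.40 kΩ.
Effective lower resistance at A: R2 ‖ 24.40 = 15.04 kΩ.
First divider: V_A = V_CC · 15.04/(35.5 + 15.04) = 7.886 V.

V_A ≈ 7.89 V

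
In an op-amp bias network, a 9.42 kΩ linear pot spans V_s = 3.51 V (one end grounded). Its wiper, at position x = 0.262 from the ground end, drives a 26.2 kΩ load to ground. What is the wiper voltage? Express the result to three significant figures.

Lower segment x·R_p = 2.468 kΩ; upper segment (1−x)·R_p = 6.952 kΩ.
Lower segment in parallel with the load: 2.468 ‖ 26.2 = 2.256 kΩ.
Loaded-divider output: V_out = 3.51 × 0.2450 = 0.8598 V.

V_out ≈ 0.860 V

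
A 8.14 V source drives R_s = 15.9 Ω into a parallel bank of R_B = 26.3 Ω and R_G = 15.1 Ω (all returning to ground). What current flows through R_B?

I ≈ 0.116 A

Equivalent of the parallel group: R_p = 9.593 Ω.
V_A by voltage divider: V_A = 8.14 × 9.593/(15.9 + 9.593) = 3.063 V.
I(R_B) = V_A / R_B = 3.063/26.3 = 0.1165 A.
(Equivalently: I_total = 0.3193 A, then current-divider fraction G_k/ΣG = 0.3647.)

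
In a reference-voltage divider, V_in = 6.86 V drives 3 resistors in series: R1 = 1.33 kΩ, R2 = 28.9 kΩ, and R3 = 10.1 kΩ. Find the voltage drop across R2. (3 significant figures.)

ΣR = 1.33 + 28.9 + 10.1 = 40.33 kΩ.
V = V_in · R/ΣR = 6.86 × 0.7166 = 4.916 V.

V ≈ 4.92 V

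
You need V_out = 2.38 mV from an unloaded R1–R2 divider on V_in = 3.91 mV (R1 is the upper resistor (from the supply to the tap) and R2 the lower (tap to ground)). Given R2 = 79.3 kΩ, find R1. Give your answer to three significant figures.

R1 ≈ 51.0 kΩ

Required fraction k = V_out/V_in = 0.6087.
Rearranging, R1 = R2·(1−k)/k = 79.3 × 0.6429 = 50.98 kΩ.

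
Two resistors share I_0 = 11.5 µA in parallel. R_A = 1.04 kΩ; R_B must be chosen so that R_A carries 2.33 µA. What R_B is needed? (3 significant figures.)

R_B ≈ 0.264 kΩ

Two-branch current divider: I_A = I_0 · R_B/(R_A + R_B).
2.33/11.5 = R_B/(R_A + R_B) → R_B = R_A · (0.2026)/(1 − 0.2026) = 1.04 × 0.2541 = 0.2643 kΩ.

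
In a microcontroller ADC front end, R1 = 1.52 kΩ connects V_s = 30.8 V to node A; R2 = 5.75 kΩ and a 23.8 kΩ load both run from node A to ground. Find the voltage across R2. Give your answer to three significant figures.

V_out ≈ 23.2 V

First combine the lower leg with the load: R2 ‖ R_L = 4.631 kΩ.
Now apply the divider: V_out = 30.8 × 0.7529 = 23.19 V.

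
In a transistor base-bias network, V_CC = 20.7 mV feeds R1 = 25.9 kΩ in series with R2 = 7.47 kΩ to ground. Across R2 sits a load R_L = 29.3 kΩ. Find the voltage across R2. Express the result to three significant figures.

V_out ≈ 3.87 mV

The load sits in parallel with R2, giving an effective lower resistance R2' = R2·R_L/(R2+R_L) = 5.952 kΩ.
Voltage divider with the loaded lower leg: V_out = 20.7 × 5.952/(25.9 + 5.952) = 20.7 × 0.1869 = 3.868 mV.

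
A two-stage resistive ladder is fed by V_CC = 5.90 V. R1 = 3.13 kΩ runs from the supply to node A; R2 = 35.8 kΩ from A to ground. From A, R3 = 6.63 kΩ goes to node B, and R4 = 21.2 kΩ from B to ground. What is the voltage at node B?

The second stage (R3 + R4 = 27.83 kΩ) loads node A in parallel with R2.
R2 ‖ (R3+R4) = 15.66 kΩ.
First divider: V_A = V_CC · 15.66/(3.13 + 15.66) = 4.917 V.
Stage 2 is unloaded, so V_B = V_A · R4/(R3+R4) = 4.917 × 21.2/27.83 = 3.746 V.

V_B ≈ 3.75 V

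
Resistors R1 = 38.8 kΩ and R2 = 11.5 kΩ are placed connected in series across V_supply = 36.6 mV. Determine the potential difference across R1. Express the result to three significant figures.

V ≈ 28.2 mV

Total series resistance ΣR = 38.8 + 11.5 = 50.30 kΩ.
By the voltage-divider rule, V = 36.6 × 38.80/50.30 = 28.23 mV.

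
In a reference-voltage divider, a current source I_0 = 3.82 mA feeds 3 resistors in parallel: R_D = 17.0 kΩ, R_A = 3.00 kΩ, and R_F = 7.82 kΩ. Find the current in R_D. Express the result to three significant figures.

Conductances: ΣG = 1/17.0 + 1/3.00 + 1/7.82 = 0.5200 (1/kΩ).
Current divider: I(R_D) = I_0 · G_k/ΣG = 3.82 × (0.05882/0.5200) = 3.82 × 0.1131 = 0.4321 mA.

I ≈ 0.432 mA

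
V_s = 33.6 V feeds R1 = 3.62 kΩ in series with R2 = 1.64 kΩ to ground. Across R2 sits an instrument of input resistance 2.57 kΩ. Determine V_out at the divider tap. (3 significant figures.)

V_out ≈ 7.28 V

R2 ‖ R_L = (1.64 × 2.57)/(1.64 + 2.57) = 1.001 kΩ.
Now apply the divider: V_out = 33.6 × 0.2166 = 7.279 V.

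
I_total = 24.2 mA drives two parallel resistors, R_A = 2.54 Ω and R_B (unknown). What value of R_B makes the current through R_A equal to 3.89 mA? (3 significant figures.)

R_B ≈ 0.486 Ω

Two-branch current divider: I_A = I_total · R_B/(R_A + R_B).
With f = 0.1607, R_B = R_A · f/(1−f) = 2.54 × 0.1915 = 0.4865 Ω.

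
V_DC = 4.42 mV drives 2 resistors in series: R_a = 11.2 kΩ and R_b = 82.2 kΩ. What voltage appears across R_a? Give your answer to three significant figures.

V ≈ 0.530 mV

Total series resistance ΣR = 11.2 + 82.2 = 93.40 kΩ.
V = V_DC · R/ΣR = 4.42 × 0.1199 = 0.5300 mV.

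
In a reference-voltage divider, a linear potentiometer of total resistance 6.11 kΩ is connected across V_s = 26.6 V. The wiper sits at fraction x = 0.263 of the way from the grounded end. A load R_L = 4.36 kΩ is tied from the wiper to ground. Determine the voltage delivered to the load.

V_out ≈ 5.50 V

The pot divides into 4.503 kΩ above the wiper and 1.607 kΩ below.
(x·R_p) ‖ R_L = 1.174 kΩ.
Loaded-divider output: V_out = 26.6 × 0.2068 = 5.501 V.
(Unloaded: V_out = x·V_s = 7.00 V.)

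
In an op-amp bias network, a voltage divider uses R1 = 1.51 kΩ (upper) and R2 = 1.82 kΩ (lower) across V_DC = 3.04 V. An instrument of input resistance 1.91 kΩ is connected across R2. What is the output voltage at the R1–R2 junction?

R2 ‖ R_L = (1.82 × 1.91)/(1.82 + 1.91) = 0.9320 kΩ.
Now apply the divider: V_out = 3.04 × 0.3816 = 1.160 V.

V_out ≈ 1.16 V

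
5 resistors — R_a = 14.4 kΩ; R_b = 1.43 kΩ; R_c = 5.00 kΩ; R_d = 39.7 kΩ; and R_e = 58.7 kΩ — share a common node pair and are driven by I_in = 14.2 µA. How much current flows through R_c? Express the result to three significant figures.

ΣG = 1/14.4 + 1/1.43 + 1/5.00 + 1/39.7 + 1/58.7 = 1.011.
By the current-divider rule, I = I_in · G_k/ΣG = 14.2 × 0.1978 = 2.809 µA.

I ≈ 2.81 µA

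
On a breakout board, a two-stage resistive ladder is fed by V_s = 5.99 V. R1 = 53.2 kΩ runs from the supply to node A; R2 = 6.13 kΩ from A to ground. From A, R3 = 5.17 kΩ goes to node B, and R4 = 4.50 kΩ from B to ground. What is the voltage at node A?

Looking into the second stage from A: R3 + R4 = 9.670 kΩ appears in parallel with R2.
Effective lower resistance at A: R2 ‖ 9.670 = 3.752 kΩ.
So V_A = 5.99 × 0.06588 = 0.3946 V.

V_A ≈ 0.395 V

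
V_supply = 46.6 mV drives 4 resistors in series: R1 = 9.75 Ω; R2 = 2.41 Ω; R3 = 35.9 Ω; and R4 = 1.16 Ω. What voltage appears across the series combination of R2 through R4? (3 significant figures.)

ΣR = 9.75 + 2.41 + 35.9 + 1.16 = 49.22 Ω.
R_{R2..R4} = 2.41 + 35.9 + 1.16 = 39.47 Ω.
By the voltage-divider rule, V = 46.6 × 39.47/49.22 = 37.37 mV.

V ≈ 37.4 mV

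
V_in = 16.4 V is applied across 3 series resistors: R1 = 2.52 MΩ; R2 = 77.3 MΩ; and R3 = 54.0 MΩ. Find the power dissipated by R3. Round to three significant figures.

Series current I = V_in/ΣR = 16.4/133.8 = 0.1226 µA.
V(R3) = I·R = 6.618 V; P = V·I = 6.618 × 0.1226 = 0.8110 µW.

P ≈ 0.811 µW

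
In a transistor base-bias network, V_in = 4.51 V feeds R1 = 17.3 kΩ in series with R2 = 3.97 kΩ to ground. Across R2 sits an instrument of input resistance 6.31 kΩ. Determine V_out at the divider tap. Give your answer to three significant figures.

V_out ≈ 0.557 V

The load sits in parallel with R2, giving an effective lower resistance R2' = R2·R_L/(R2+R_L) = 2.437 kΩ.
Voltage divider with the loaded lower leg: V_out = 4.51 × 2.437/(17.3 + 2.437) = 4.51 × 0.1235 = 0.5568 V.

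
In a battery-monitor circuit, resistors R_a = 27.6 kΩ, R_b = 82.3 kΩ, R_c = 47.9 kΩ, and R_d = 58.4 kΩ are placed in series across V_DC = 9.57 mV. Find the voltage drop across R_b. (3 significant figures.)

V ≈ 3.64 mV

ΣR = 27.6 + 82.3 + 47.9 + 58.4 = 216.2 kΩ.
V = V_DC · R/ΣR = 9.57 × 0.3807 = 3.643 mV.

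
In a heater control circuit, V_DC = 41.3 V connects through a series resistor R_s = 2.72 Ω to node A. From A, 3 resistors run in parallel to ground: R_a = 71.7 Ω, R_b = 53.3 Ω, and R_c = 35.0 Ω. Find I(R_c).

I ≈ 1.01 A

Equivalent of the parallel group: R_p = 16.32 Ω.
V_A by voltage divider: V_A = 41.3 × 16.32/(2.72 + 16.32) = 35.40 V.
I(R_c) = V_A / R_c = 35.40/35.0 = 1.011 A.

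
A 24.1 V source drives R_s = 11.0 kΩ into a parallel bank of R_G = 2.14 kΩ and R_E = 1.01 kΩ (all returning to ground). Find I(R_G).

I ≈ 0.661 mA

Combine the parallel branches: R_p = (1/2.14 + 1/1.01)⁻¹ = 0.6862 kΩ.
V_A by voltage divider: V_A = 24.1 × 0.6862/(11.0 + 0.6862) = 1.415 V.
Branch current I = V_A/R_G = 1.415/2.14 = 0.6612 mA.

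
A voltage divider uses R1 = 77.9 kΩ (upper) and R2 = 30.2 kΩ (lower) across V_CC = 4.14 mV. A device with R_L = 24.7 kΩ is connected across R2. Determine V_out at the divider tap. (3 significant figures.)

V_out ≈ 0.615 mV

The load sits in parallel with R2, giving an effective lower resistance R2' = R2·R_L/(R2+R_L) = 13.59 kΩ.
Then V_out = V_CC · R2'/(R1 + R2') = 4.14 × 13.59/91.49 = 0.6149 mV.
(Unloaded it would be 1.16 mV; the load pulls it down.)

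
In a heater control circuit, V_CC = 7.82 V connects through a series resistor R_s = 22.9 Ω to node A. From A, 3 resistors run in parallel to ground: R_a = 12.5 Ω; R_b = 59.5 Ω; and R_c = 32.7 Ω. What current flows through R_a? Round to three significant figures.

Combine the parallel branches: R_p = (1/12.5 + 1/59.5 + 1/32.7)⁻¹ = 7.850 Ω.
Node voltage V_A = V_CC · R_p/(R_s + R_p) = 7.82 × 0.2553 = 1.996 V.
I(R_a) = V_A / R_a = 1.996/12.5 = 0.1597 A.

I ≈ 0.160 A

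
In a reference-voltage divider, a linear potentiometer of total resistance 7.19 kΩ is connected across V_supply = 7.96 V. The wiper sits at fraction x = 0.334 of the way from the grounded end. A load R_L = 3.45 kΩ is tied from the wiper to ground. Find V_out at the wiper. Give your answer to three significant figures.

V_out ≈ 1.82 V

The pot divides into 4.789 kΩ above the wiper and 2.401 kΩ below.
(x·R_p) ‖ R_L = 1.416 kΩ.
Loaded-divider output: V_out = 7.96 × 0.2282 = 1.817 V.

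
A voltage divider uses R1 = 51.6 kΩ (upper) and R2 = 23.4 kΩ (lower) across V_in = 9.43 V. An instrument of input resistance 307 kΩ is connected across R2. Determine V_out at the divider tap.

V_out ≈ 2.80 V

R2 ‖ R_L = (23.4 × 307)/(23.4 + 307) = 21.74 kΩ.
Then V_out = V_in · R2'/(R1 + R2') = 9.43 × 21.74/73.34 = 2.796 V.
(Unloaded it would be 2.94 V; the load pulls it down.)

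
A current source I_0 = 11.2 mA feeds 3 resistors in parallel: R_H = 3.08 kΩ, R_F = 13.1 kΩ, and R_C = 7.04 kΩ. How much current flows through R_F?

Total conductance ΣG = 1/3.08 + 1/13.1 + 1/7.04 = 0.5431 (units of 1/kΩ).
R_F takes the fraction G_k/ΣG = 0.07634/0.5431 = 0.1406, so I = 11.2 × 0.1406 = 1.574 mA.

I ≈ 1.57 mA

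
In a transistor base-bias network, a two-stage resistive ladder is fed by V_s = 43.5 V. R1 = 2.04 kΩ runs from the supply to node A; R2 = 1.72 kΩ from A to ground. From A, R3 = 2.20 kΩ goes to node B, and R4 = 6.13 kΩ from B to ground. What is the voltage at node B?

V_B ≈ 13.2 V

Looking into the second stage from A: R3 + R4 = 8.330 kΩ appears in parallel with R2.
R2 ‖ (R3+R4) = 1.426 kΩ.
V_A = 43.5 × 1.426/(2.04 + 1.426) = 17.89 V.
V_B = V_A × 0.7359 = 13.17 V.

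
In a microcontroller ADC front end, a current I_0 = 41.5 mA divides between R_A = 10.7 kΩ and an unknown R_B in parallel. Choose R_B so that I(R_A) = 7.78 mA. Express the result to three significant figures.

In a two-way split, I_A/I_0 = R_B/(R_A + R_B).
With f = 0.1875, R_B = R_A · f/(1−f) = 10.7 × 0.2307 = 2.469 kΩ.

R_B ≈ 2.47 kΩ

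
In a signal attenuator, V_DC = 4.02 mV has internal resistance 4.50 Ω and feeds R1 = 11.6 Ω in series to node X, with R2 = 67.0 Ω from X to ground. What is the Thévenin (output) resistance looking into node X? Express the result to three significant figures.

R_th ≈ 13.0 Ω

R1' = 4.50 + 11.6 = 16.10 Ω (source resistance + R1).
Zeroing V_DC shorts the top of R1' to ground, so R_th = R1' ‖ R2 = 12.98 Ω.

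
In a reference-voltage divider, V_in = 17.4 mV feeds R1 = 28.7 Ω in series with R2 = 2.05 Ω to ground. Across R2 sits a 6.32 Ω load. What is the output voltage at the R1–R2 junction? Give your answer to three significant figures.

First combine the lower leg with the load: R2 ‖ R_L = 1.548 Ω.
Then V_out = V_in · R2'/(R1 + R2') = 17.4 × 1.548/30.25 = 0.8904 mV.
(Unloaded it would be 1.16 mV; the load pulls it down.)

V_out ≈ 0.890 mV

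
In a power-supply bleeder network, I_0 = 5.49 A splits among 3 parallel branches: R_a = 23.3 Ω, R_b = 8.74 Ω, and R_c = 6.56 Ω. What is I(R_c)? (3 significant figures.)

ΣG = 1/23.3 + 1/8.74 + 1/6.56 = 0.3098.
Current divider: I(R_c) = I_0 · G_k/ΣG = 5.49 × (0.1524/0.3098) = 5.49 × 0.4921 = 2.702 A.

I ≈ 2.70 A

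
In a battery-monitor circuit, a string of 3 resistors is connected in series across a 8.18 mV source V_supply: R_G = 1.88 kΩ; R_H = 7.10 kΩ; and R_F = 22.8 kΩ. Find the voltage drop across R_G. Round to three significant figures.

Total series resistance ΣR = 1.88 + 7.10 + 22.8 = 31.78 kΩ.
Voltage divider: V = V_supply · (1.880 / 31.78) = 8.18 × 0.05916 = 0.4839 mV.

V ≈ 0.484 mV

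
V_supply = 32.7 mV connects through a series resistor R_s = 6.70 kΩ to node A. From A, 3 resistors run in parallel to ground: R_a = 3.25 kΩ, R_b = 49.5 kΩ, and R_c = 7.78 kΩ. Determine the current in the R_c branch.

I ≈ 1.04 µA

Equivalent of the parallel group: R_p = 2.191 kΩ.
V_A by voltage divider: V_A = 32.7 × 2.191/(6.70 + 2.191) = 8.058 mV.
Branch current I = V_A/R_c = 8.058/7.78 = 1.036 µA.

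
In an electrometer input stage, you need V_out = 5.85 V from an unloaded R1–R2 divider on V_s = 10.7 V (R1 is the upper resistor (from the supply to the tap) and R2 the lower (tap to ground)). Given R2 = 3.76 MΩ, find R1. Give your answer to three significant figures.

R1 ≈ 3.12 MΩ

The divider ratio is R2/(R1+R2) = 5.85/10.7 = 0.5467.
Rearranging, R1 = R2·(1−k)/k = 3.76 × 0.8291 = 3.117 MΩ.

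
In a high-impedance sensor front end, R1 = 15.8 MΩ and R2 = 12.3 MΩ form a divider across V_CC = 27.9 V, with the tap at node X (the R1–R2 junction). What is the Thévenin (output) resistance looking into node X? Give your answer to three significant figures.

Zeroing V_CC shorts the top of R1 to ground, so R_th = R1 ‖ R2 = 6.916 MΩ.

R_th ≈ 6.92 MΩ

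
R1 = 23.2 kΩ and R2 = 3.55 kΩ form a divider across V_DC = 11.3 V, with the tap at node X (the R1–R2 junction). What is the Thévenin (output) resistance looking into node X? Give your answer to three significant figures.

With V_DC suppressed (replaced by a short), R_th = R1 ‖ R2 = (23.20 × 3.55)/(23.20 + 3.55) = 3.079 kΩ.

R_th ≈ 3.08 kΩ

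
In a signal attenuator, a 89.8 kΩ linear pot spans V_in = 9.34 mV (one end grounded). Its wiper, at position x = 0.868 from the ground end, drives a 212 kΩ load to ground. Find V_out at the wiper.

Lower segment x·R_p = 77.95 kΩ; upper segment (1−x)·R_p = 11.85 kΩ.
(x·R_p) ‖ R_L = 56.99 kΩ.
Loaded-divider output: V_out = 9.34 × 0.8278 = 7.732 mV.

V_out ≈ 7.73 mV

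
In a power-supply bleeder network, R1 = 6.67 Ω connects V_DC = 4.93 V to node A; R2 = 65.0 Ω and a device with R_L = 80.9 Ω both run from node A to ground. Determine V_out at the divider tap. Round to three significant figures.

R2 ‖ R_L = (65.0 × 80.9)/(65.0 + 80.9) = 36.04 Ω.
Voltage divider with the loaded lower leg: V_out = 4.93 × 36.04/(6.67 + 36.04) = 4.93 × 0.8438 = 4.160 V.

V_out ≈ 4.16 V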